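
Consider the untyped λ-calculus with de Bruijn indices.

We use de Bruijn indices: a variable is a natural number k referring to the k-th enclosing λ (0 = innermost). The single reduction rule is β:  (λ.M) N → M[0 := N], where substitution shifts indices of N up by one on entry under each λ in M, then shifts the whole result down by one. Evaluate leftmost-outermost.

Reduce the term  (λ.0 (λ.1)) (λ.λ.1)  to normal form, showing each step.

Answer: normal form = λ.λ.λ.λ.1  (in 2 steps)

Reduction:
  start: (λ.0 (λ.1)) (λ.λ.1)
  →1  (λ.λ.1) (λ.λ.λ.1)
  →2  λ.λ.λ.λ.1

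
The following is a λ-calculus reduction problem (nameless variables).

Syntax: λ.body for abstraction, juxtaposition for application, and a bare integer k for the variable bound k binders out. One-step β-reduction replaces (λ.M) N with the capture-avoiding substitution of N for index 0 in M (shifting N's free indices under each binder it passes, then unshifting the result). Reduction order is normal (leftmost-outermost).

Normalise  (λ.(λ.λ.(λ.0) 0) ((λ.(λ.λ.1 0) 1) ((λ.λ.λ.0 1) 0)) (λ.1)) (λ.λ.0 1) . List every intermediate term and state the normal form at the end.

  start: (λ.(λ.λ.(λ.0) 0) ((λ.(λ.λ.1 0) 1) ((λ.λ.λ.0 1) 0)) (λ.1)) (λ.λ.0 1)
  →1  (λ.λ.(λ.0) 0) ((λ.(λ.λ.1 0) (λ.λ.0 1)) ((λ.λ.λ.0 1) (λ.λ.0 1))) (λ.λ.λ.0 1)
  →2  (λ.(λ.0) 0) (λ.λ.λ.0 1)
  →3  (λ.0) (λ.λ.λ.0 1)
  →4  λ.λ.λ.0 1

Answer: normal form = λ.λ.λ.0 1  (in 4 steps)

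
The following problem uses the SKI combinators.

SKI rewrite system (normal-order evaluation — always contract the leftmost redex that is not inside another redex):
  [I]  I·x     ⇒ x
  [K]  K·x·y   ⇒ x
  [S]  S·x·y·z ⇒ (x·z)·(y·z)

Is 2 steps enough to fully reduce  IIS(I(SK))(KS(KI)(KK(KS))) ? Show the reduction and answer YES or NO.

  start: IIS(I(SK))(KS(KI)(KK(KS)))
  →1  IS(I(SK))(KS(KI)(KK(KS)))
  →2  S(I(SK))(KS(KI)(KK(KS)))

Answer: NO — after 2 steps the term is S(I(SK))(KS(KI)(KK(KS))), not yet normal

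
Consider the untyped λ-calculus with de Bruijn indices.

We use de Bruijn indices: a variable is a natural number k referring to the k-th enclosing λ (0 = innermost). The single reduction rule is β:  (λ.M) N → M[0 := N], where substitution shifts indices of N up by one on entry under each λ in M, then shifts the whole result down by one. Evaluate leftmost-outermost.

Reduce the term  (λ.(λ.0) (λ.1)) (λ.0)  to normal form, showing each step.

  start: (λ.(λ.0) (λ.1)) (λ.0)
  [1] (λ.0) (λ.λ.0)
  [2] λ.λ.0

Answer: normal form = λ.λ.0  (in 2 steps)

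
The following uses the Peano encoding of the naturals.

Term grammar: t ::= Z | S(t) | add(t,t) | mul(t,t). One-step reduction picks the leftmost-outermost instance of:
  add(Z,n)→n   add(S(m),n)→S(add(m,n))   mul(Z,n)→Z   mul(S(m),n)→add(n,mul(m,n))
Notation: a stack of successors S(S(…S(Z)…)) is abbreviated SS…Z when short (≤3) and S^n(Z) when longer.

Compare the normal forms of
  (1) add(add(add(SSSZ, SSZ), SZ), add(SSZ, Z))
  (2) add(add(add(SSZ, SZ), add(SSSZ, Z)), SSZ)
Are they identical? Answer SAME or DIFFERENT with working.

Term A:
  start: add(add(add(SSSZ, SSZ), SZ), add(SSZ, Z))
  →1  add(add(S(add(SSZ, SSZ)), SZ), add(SSZ, Z))
  →2  add(S(add(add(SSZ, SSZ), SZ)), add(SSZ, Z))
  →3  S(add(add(add(SSZ, SSZ), SZ), add(SSZ, Z)))
  →4  S(add(add(S(add(SZ, SSZ)), SZ), add(SSZ, Z)))
  →5  S(add(S(add(add(SZ, SSZ), SZ)), add(SSZ, Z)))
  →6  S(S(add(add(add(SZ, SSZ), SZ), add(SSZ, Z))))
  →7  S(S(add(add(S(add(Z, SSZ)), SZ), add(SSZ, Z))))
  →8  S(S(add(S(add(add(Z, SSZ), SZ)), add(SSZ, Z))))
  →9  S(S(S(add(add(add(Z, SSZ), SZ), add(SSZ, Z)))))
  →10  S(S(S(add(add(SSZ, SZ), add(SSZ, Z)))))
  →11  S(S(S(add(S(add(SZ, SZ)), add(SSZ, Z)))))
  →12  S(S(S(S(add(add(SZ, SZ), add(SSZ, Z))))))
  →13  S(S(S(S(add(S(add(Z, SZ)), add(SSZ, Z))))))
  →14  S(S(S(S(S(add(add(Z, SZ), add(SSZ, Z)))))))
  →15  S(S(S(S(S(add(SZ, add(SSZ, Z)))))))
  →16  S(S(S(S(S(S(add(Z, add(SSZ, Z))))))))
  →17  S(S(S(S(S(S(add(SSZ, Z)))))))
  →18  S(S(S(S(S(S(S(add(SZ, Z))))))))
  →19  S(S(S(S(S(S(S(S(add(Z, Z)))))))))
  →20  S^8(Z)

Term B:
  start: add(add(add(SSZ, SZ), add(SSSZ, Z)), SSZ)
  →1  add(add(S(add(SZ, SZ)), add(SSSZ, Z)), SSZ)
  →2  add(S(add(add(SZ, SZ), add(SSSZ, Z))), SSZ)
  →3  S(add(add(add(SZ, SZ), add(SSSZ, Z)), SSZ))
  →4  S(add(add(S(add(Z, SZ)), add(SSSZ, Z)), SSZ))
  →5  S(add(S(add(add(Z, SZ), add(SSSZ, Z))), SSZ))
  →6  S(S(add(add(add(Z, SZ), add(SSSZ, Z)), SSZ)))
  →7  S(S(add(add(SZ, add(SSSZ, Z)), SSZ)))
  →8  S(S(add(S(add(Z, add(SSSZ, Z))), SSZ)))
  →9  S(S(S(add(add(Z, add(SSSZ, Z)), SSZ))))
  →10  S(S(S(add(add(SSSZ, Z), SSZ))))
  →11  S(S(S(add(S(add(SSZ, Z)), SSZ))))
  →12  S(S(S(S(add(add(SSZ, Z), SSZ)))))
  →13  S(S(S(S(add(S(add(SZ, Z)), SSZ)))))
  →14  S(S(S(S(S(add(add(SZ, Z), SSZ))))))
  →15  S(S(S(S(S(add(S(add(Z, Z)), SSZ))))))
  →16  S(S(S(S(S(S(add(add(Z, Z), SSZ)))))))
  →17  S(S(S(S(S(S(add(Z, SSZ)))))))
  →18  S^8(Z)

Answer: SAME — A ⇓ S^8(Z), B ⇓ S^8(Z)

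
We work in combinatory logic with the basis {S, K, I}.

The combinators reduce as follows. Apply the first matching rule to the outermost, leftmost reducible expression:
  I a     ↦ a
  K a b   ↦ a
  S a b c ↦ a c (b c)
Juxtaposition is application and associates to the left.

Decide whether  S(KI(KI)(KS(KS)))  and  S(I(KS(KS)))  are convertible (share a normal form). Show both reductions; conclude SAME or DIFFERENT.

Answer: SAME — A ⇓ SS, B ⇓ SS

Reduction:
Term A:
  start: S(KI(KI)(KS(KS)))
  →1  S(I(KS(KS)))
  →2  S(KS(KS))
  →3  SS

Term B:
  start: S(I(KS(KS)))
  →1  S(KS(KS))
  →2  SS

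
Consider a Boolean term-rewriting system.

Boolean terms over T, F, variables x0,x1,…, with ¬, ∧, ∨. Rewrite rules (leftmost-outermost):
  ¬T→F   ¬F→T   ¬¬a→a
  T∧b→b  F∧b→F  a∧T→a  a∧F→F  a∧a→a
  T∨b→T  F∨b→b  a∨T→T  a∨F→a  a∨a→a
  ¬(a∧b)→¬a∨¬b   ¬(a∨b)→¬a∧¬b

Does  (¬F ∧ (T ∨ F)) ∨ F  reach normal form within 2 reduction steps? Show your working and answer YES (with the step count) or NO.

Answer: NO — after 2 steps the term is T ∧ (T ∨ F), not yet normal

Working:
  start: (¬F ∧ (T ∨ F)) ∨ F
  step 1: ¬F ∧ (T ∨ F)
  step 2: T ∧ (T ∨ F)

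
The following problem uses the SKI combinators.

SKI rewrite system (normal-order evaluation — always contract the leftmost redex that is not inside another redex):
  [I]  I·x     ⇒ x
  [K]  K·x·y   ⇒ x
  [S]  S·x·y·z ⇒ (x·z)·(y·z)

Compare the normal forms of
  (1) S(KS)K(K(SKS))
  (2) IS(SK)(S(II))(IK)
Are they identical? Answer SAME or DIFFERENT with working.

Answer: DIFFERENT — A ⇓ S(K(K(SKS))), B ⇓ SIK

Derivation:
Term A:
  start: S(KS)K(K(SKS))
  →1  KS(K(SKS))(K(K(SKS)))
  →2  S(K(K(SKS)))

Term B:
  start: IS(SK)(S(II))(IK)
  →1  S(SK)(S(II))(IK)
  →2  SK(IK)(S(II)(IK))
  →3  K(S(II)(IK))(IK(S(II)(IK)))
  →4  S(II)(IK)
  →5  SI(IK)
  →6  SIK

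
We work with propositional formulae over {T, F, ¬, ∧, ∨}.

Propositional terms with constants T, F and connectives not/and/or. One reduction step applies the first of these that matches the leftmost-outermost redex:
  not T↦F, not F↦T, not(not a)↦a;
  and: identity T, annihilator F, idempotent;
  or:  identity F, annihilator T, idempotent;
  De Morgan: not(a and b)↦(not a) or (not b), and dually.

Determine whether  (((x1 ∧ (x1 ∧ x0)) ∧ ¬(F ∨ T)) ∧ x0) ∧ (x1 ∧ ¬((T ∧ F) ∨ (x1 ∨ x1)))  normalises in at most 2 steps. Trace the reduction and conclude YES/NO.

Answer: NO — after 2 steps the term is (((x1 ∧ (x1 ∧ x0)) ∧ (T ∧ ¬T)) ∧ x0) ∧ (x1 ∧ ¬((T ∧ F) ∨ (x1 ∨ x1))), not yet normal

Reduction:
  start: (((x1 ∧ (x1 ∧ x0)) ∧ ¬(F ∨ T)) ∧ x0) ∧ (x1 ∧ ¬((T ∧ F) ∨ (x1 ∨ x1)))
  →1  (((x1 ∧ (x1 ∧ x0)) ∧ (¬F ∧ ¬T)) ∧ x0) ∧ (x1 ∧ ¬((T ∧ F) ∨ (x1 ∨ x1)))
  →2  (((x1 ∧ (x1 ∧ x0)) ∧ (T ∧ ¬T)) ∧ x0) ∧ (x1 ∧ ¬((T ∧ F) ∨ (x1 ∨ x1)))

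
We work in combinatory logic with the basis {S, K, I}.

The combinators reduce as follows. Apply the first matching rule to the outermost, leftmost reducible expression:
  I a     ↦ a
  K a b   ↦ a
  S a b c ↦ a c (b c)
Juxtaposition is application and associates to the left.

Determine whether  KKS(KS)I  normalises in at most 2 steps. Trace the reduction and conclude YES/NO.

Answer: YES — reaches normal form KS in 2 ≤ 2 steps

Working:
  start: KKS(KS)I
  →1  K(KS)I
  →2  KS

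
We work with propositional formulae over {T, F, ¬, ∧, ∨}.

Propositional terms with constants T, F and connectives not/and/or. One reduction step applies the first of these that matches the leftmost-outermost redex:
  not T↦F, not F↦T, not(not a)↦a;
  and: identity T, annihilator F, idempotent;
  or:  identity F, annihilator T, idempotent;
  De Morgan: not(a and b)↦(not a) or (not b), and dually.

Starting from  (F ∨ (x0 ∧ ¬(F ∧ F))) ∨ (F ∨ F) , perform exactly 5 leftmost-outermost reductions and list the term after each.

  start: (F ∨ (x0 ∧ ¬(F ∧ F))) ∨ (F ∨ F)
  step 1: (x0 ∧ ¬(F ∧ F)) ∨ (F ∨ F)
  step 2: (x0 ∧ (¬F ∨ ¬F)) ∨ (F ∨ F)
  step 3: (x0 ∧ ¬F) ∨ (F ∨ F)
  step 4: (x0 ∧ T) ∨ (F ∨ F)
  step 5: x0 ∨ (F ∨ F)

Answer: after 5 steps: x0 ∨ (F ∨ F)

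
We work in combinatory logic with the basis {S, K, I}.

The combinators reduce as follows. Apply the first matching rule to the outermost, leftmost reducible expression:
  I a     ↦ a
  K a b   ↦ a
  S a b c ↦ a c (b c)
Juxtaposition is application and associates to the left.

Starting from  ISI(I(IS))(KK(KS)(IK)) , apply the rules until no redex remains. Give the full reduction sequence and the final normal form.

  start: ISI(I(IS))(KK(KS)(IK))
  →1  SI(I(IS))(KK(KS)(IK))
  →2  I(KK(KS)(IK))(I(IS)(KK(KS)(IK)))
  →3  KK(KS)(IK)(I(IS)(KK(KS)(IK)))
  →4  K(IK)(I(IS)(KK(KS)(IK)))
  →5  IK
  →6  K

Answer: normal form = K  (in 6 steps)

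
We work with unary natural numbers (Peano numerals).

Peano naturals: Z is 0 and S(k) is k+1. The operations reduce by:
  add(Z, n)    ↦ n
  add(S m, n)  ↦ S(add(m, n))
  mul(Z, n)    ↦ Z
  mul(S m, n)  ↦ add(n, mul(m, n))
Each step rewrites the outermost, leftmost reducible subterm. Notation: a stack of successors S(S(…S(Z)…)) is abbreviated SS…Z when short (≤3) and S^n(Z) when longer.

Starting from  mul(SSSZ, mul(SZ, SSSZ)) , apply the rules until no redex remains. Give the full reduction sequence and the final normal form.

  start: mul(SSSZ, mul(SZ, SSSZ))
  [1] add(mul(SZ, SSSZ), mul(SSZ, mul(SZ, SSSZ)))
  [2] add(add(SSSZ, mul(Z, SSSZ)), mul(SSZ, mul(SZ, SSSZ)))
  [3] add(S(add(SSZ, mul(Z, SSSZ))), mul(SSZ, mul(SZ, SSSZ)))
  [4] S(add(add(SSZ, mul(Z, SSSZ)), mul(SSZ, mul(SZ, SSSZ))))
  [5] S(add(S(add(SZ, mul(Z, SSSZ))), mul(SSZ, mul(SZ, SSSZ))))
  [6] S(S(add(add(SZ, mul(Z, SSSZ)), mul(SSZ, mul(SZ, SSSZ)))))
  [7] S(S(add(S(add(Z, mul(Z, SSSZ))), mul(SSZ, mul(SZ, SSSZ)))))
  [8] S(S(S(add(add(Z, mul(Z, SSSZ)), mul(SSZ, mul(SZ, SSSZ))))))
  [9] S(S(S(add(mul(Z, SSSZ), mul(SSZ, mul(SZ, SSSZ))))))
  [10] S(S(S(add(Z, mul(SSZ, mul(SZ, SSSZ))))))
  [11] S(S(S(mul(SSZ, mul(SZ, SSSZ)))))
  [12] S(S(S(add(mul(SZ, SSSZ), mul(SZ, mul(SZ, SSSZ))))))
  [13] S(S(S(add(add(SSSZ, mul(Z, SSSZ)), mul(SZ, mul(SZ, SSSZ))))))
  [14] S(S(S(add(S(add(SSZ, mul(Z, SSSZ))), mul(SZ, mul(SZ, SSSZ))))))
  [15] S(S(S(S(add(add(SSZ, mul(Z, SSSZ)), mul(SZ, mul(SZ, SSSZ)))))))
  [16] S(S(S(S(add(S(add(SZ, mul(Z, SSSZ))), mul(SZ, mul(SZ, SSSZ)))))))
  [17] S(S(S(S(S(add(add(SZ, mul(Z, SSSZ)), mul(SZ, mul(SZ, SSSZ))))))))
  [18] S(S(S(S(S(add(S(add(Z, mul(Z, SSSZ))), mul(SZ, mul(SZ, SSSZ))))))))
  [19] S(S(S(S(S(S(add(add(Z, mul(Z, SSSZ)), mul(SZ, mul(SZ, SSSZ)))))))))
  [20] S(S(S(S(S(S(add(mul(Z, SSSZ), mul(SZ, mul(SZ, SSSZ)))))))))
  [21] S(S(S(S(S(S(add(Z, mul(SZ, mul(SZ, SSSZ)))))))))
  [22] S(S(S(S(S(S(mul(SZ, mul(SZ, SSSZ))))))))
  [23] S(S(S(S(S(S(add(mul(SZ, SSSZ), mul(Z, mul(SZ, SSSZ)))))))))
  [24] S(S(S(S(S(S(add(add(SSSZ, mul(Z, SSSZ)), mul(Z, mul(SZ, SSSZ)))))))))
  [25] S(S(S(S(S(S(add(S(add(SSZ, mul(Z, SSSZ))), mul(Z, mul(SZ, SSSZ)))))))))
  [26] S(S(S(S(S(S(S(add(add(SSZ, mul(Z, SSSZ)), mul(Z, mul(SZ, SSSZ))))))))))
  [27] S(S(S(S(S(S(S(add(S(add(SZ, mul(Z, SSSZ))), mul(Z, mul(SZ, SSSZ))))))))))
  [28] S(S(S(S(S(S(S(S(add(add(SZ, mul(Z, SSSZ)), mul(Z, mul(SZ, SSSZ)))))))))))
  [29] S(S(S(S(S(S(S(S(add(S(add(Z, mul(Z, SSSZ))), mul(Z, mul(SZ, SSSZ)))))))))))
  [30] S(S(S(S(S(S(S(S(S(add(add(Z, mul(Z, SSSZ)), mul(Z, mul(SZ, SSSZ))))))))))))
  [31] S(S(S(S(S(S(S(S(S(add(mul(Z, SSSZ), mul(Z, mul(SZ, SSSZ))))))))))))
  [32] S(S(S(S(S(S(S(S(S(add(Z, mul(Z, mul(SZ, SSSZ))))))))))))
  [33] S(S(S(S(S(S(S(S(S(mul(Z, mul(SZ, SSSZ)))))))))))
  [34] S^9(Z)

Answer: normal form = S^9(Z)  (in 34 steps)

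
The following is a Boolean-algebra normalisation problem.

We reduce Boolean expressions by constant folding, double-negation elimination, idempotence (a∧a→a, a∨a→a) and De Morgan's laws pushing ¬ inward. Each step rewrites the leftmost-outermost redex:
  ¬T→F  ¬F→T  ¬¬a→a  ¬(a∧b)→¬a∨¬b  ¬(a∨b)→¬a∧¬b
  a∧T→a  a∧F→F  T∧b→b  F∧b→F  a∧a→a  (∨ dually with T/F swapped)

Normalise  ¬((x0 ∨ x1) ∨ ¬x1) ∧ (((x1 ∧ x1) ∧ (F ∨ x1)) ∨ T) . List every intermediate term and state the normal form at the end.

Answer: normal form = (¬x0 ∧ ¬x1) ∧ x1  (in 5 steps)

Working:
  start: ¬((x0 ∨ x1) ∨ ¬x1) ∧ (((x1 ∧ x1) ∧ (F ∨ x1)) ∨ T)
  →1  (¬(x0 ∨ x1) ∧ ¬¬x1) ∧ (((x1 ∧ x1) ∧ (F ∨ x1)) ∨ T)
  →2  ((¬x0 ∧ ¬x1) ∧ ¬¬x1) ∧ (((x1 ∧ x1) ∧ (F ∨ x1)) ∨ T)
  →3  ((¬x0 ∧ ¬x1) ∧ x1) ∧ (((x1 ∧ x1) ∧ (F ∨ x1)) ∨ T)
  →4  ((¬x0 ∧ ¬x1) ∧ x1) ∧ T
  →5  (¬x0 ∧ ¬x1) ∧ x1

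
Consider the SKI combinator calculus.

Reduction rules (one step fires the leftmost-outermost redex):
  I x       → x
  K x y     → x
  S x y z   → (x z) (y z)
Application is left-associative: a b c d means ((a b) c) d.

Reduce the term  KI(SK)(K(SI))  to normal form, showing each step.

Answer: normal form = K(SI)  (in 2 steps)

Derivation:
  start: KI(SK)(K(SI))
  step 1: I(K(SI))
  step 2: K(SI)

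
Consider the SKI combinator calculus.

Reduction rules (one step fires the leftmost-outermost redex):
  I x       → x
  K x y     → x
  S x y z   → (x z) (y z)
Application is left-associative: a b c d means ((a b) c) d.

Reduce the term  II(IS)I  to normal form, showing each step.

  start: II(IS)I
  step 1: I(IS)I
  step 2: ISI
  step 3: SI

Answer: normal form = SI  (in 3 steps)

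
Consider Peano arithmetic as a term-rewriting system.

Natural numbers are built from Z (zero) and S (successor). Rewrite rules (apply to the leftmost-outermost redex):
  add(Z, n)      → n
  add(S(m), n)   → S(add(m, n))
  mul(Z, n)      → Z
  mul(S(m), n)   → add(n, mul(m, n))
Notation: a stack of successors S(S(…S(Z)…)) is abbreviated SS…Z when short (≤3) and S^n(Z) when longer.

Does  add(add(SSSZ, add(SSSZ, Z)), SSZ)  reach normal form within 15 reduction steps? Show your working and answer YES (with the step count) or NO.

  start: add(add(SSSZ, add(SSSZ, Z)), SSZ)
  step 1: add(S(add(SSZ, add(SSSZ, Z))), SSZ)
  step 2: S(add(add(SSZ, add(SSSZ, Z)), SSZ))
  step 3: S(add(S(add(SZ, add(SSSZ, Z))), SSZ))
  step 4: S(S(add(add(SZ, add(SSSZ, Z)), SSZ)))
  step 5: S(S(add(S(add(Z, add(SSSZ, Z))), SSZ)))
  step 6: S(S(S(add(add(Z, add(SSSZ, Z)), SSZ))))
  step 7: S(S(S(add(add(SSSZ, Z), SSZ))))
  step 8: S(S(S(add(S(add(SSZ, Z)), SSZ))))
  step 9: S(S(S(S(add(add(SSZ, Z), SSZ)))))
  step 10: S(S(S(S(add(S(add(SZ, Z)), SSZ)))))
  step 11: S(S(S(S(S(add(add(SZ, Z), SSZ))))))
  step 12: S(S(S(S(S(add(S(add(Z, Z)), SSZ))))))
  step 13: S(S(S(S(S(S(add(add(Z, Z), SSZ)))))))
  step 14: S(S(S(S(S(S(add(Z, SSZ)))))))
  step 15: S^8(Z)

Answer: YES — reaches normal form S^8(Z) in 15 ≤ 15 steps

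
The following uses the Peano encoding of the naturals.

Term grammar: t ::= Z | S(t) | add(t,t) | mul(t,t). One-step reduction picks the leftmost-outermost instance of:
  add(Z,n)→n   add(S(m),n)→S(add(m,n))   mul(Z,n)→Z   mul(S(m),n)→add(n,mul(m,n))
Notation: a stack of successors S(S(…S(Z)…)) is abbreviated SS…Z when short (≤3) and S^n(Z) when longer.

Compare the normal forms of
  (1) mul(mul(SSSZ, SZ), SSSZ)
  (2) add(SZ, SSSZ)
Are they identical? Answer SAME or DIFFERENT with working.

Term A:
  start: mul(mul(SSSZ, SZ), SSSZ)
  step 1: mul(add(SZ, mul(SSZ, SZ)), SSSZ)
  step 2: mul(S(add(Z, mul(SSZ, SZ))), SSSZ)
  step 3: add(SSSZ, mul(add(Z, mul(SSZ, SZ)), SSSZ))
  step 4: S(add(SSZ, mul(add(Z, mul(SSZ, SZ)), SSSZ)))
  step 5: S(S(add(SZ, mul(add(Z, mul(SSZ, SZ)), SSSZ))))
  step 6: S(S(S(add(Z, mul(add(Z, mul(SSZ, SZ)), SSSZ)))))
  step 7: S(S(S(mul(add(Z, mul(SSZ, SZ)), SSSZ))))
  step 8: S(S(S(mul(mul(SSZ, SZ), SSSZ))))
  step 9: S(S(S(mul(add(SZ, mul(SZ, SZ)), SSSZ))))
  step 10: S(S(S(mul(S(add(Z, mul(SZ, SZ))), SSSZ))))
  step 11: S(S(S(add(SSSZ, mul(add(Z, mul(SZ, SZ)), SSSZ)))))
  step 12: S(S(S(S(add(SSZ, mul(add(Z, mul(SZ, SZ)), SSSZ))))))
  step 13: S(S(S(S(S(add(SZ, mul(add(Z, mul(SZ, SZ)), SSSZ)))))))
  step 14: S(S(S(S(S(S(add(Z, mul(add(Z, mul(SZ, SZ)), SSSZ))))))))
  step 15: S(S(S(S(S(S(mul(add(Z, mul(SZ, SZ)), SSSZ)))))))
  step 16: S(S(S(S(S(S(mul(mul(SZ, SZ), SSSZ)))))))
  step 17: S(S(S(S(S(S(mul(add(SZ, mul(Z, SZ)), SSSZ)))))))
  step 18: S(S(S(S(S(S(mul(S(add(Z, mul(Z, SZ))), SSSZ)))))))
  step 19: S(S(S(S(S(S(add(SSSZ, mul(add(Z, mul(Z, SZ)), SSSZ))))))))
  step 20: S(S(S(S(S(S(S(add(SSZ, mul(add(Z, mul(Z, SZ)), SSSZ)))))))))
  step 21: S(S(S(S(S(S(S(S(add(SZ, mul(add(Z, mul(Z, SZ)), SSSZ))))))))))
  step 22: S(S(S(S(S(S(S(S(S(add(Z, mul(add(Z, mul(Z, SZ)), SSSZ)))))))))))
  step 23: S(S(S(S(S(S(S(S(S(mul(add(Z, mul(Z, SZ)), SSSZ))))))))))
  step 24: S(S(S(S(S(S(S(S(S(mul(mul(Z, SZ), SSSZ))))))))))
  step 25: S(S(S(S(S(S(S(S(S(mul(Z, SSSZ))))))))))
  step 26: S^9(Z)

Term B:
  start: add(SZ, SSSZ)
  step 1: S(add(Z, SSSZ))
  step 2: S^4(Z)

Answer: DIFFERENT — A ⇓ S^9(Z), B ⇓ S^4(Z)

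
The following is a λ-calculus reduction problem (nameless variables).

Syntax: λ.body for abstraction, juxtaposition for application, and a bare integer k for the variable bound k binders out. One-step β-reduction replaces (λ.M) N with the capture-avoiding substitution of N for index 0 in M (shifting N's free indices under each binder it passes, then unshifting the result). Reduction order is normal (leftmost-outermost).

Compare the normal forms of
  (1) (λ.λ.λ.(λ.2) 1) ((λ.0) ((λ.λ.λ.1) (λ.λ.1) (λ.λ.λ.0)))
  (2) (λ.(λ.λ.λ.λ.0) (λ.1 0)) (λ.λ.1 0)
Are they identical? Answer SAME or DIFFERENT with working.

Term A:
  start: (λ.λ.λ.(λ.2) 1) ((λ.0) ((λ.λ.λ.1) (λ.λ.1) (λ.λ.λ.0)))
  [1] λ.λ.(λ.2) 1
  [2] λ.λ.1

Term B:
  start: (λ.(λ.λ.λ.λ.0) (λ.1 0)) (λ.λ.1 0)
  [1] (λ.λ.λ.λ.0) (λ.(λ.λ.1 0) 0)
  [2] λ.λ.λ.0

Answer: DIFFERENT — A ⇓ λ.λ.1, B ⇓ λ.λ.λ.0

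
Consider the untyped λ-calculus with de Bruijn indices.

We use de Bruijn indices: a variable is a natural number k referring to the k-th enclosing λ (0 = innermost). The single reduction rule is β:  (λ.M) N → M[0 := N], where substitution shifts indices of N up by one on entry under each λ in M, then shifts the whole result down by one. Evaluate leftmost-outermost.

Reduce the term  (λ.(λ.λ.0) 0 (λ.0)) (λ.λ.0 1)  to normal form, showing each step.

Answer: normal form = λ.0  (in 3 steps)

Working:
  start: (λ.(λ.λ.0) 0 (λ.0)) (λ.λ.0 1)
  →1  (λ.λ.0) (λ.λ.0 1) (λ.0)
  →2  (λ.0) (λ.0)
  →3  λ.0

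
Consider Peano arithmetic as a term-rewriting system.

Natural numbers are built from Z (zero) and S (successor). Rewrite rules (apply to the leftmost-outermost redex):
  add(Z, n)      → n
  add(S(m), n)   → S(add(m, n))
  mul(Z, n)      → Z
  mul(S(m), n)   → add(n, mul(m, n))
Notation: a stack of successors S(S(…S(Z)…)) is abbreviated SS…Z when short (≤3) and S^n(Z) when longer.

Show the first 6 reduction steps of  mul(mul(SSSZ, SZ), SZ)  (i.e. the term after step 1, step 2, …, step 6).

Answer: after 6 steps: S(mul(mul(SSZ, SZ), SZ))

Reduction:
  start: mul(mul(SSSZ, SZ), SZ)
  step 1: mul(add(SZ, mul(SSZ, SZ)), SZ)
  step 2: mul(S(add(Z, mul(SSZ, SZ))), SZ)
  step 3: add(SZ, mul(add(Z, mul(SSZ, SZ)), SZ))
  step 4: S(add(Z, mul(add(Z, mul(SSZ, SZ)), SZ)))
  step 5: S(mul(add(Z, mul(SSZ, SZ)), SZ))
  step 6: S(mul(mul(SSZ, SZ), SZ))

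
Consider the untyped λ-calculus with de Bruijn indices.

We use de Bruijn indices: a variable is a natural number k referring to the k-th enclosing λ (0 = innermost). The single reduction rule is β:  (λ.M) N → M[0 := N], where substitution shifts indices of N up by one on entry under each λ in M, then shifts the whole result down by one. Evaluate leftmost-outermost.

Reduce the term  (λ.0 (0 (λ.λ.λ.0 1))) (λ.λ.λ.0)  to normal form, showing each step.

  start: (λ.0 (0 (λ.λ.λ.0 1))) (λ.λ.λ.0)
  step 1: (λ.λ.λ.0) ((λ.λ.λ.0) (λ.λ.λ.0 1))
  step 2: λ.λ.0

Answer: normal form = λ.λ.0  (in 2 steps)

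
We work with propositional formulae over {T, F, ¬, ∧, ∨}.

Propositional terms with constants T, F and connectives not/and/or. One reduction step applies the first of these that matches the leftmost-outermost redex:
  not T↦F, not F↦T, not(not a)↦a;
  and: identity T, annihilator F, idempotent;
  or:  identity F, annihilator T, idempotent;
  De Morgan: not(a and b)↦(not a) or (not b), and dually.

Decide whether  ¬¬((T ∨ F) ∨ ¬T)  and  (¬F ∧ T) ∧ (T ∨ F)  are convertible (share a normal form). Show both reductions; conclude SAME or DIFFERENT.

Answer: SAME — A ⇓ T, B ⇓ T

Derivation:
Term A:
  start: ¬¬((T ∨ F) ∨ ¬T)
  [1] (T ∨ F) ∨ ¬T
  [2] T ∨ ¬T
  [3] T

Term B:
  start: (¬F ∧ T) ∧ (T ∨ F)
  [1] ¬F ∧ (T ∨ F)
  [2] T ∧ (T ∨ F)
  [3] T ∨ F
  [4] T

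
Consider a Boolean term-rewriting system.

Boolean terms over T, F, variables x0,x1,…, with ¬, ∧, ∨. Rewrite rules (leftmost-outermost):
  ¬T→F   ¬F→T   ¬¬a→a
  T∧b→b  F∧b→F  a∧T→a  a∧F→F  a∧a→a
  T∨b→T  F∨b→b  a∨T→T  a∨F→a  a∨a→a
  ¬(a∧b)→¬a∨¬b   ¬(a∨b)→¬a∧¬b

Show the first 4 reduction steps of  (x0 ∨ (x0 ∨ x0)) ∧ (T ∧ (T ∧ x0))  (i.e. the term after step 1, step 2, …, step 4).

Answer: after 4 steps: x0 ∧ x0

Derivation:
  start: (x0 ∨ (x0 ∨ x0)) ∧ (T ∧ (T ∧ x0))
  →1  (x0 ∨ x0) ∧ (T ∧ (T ∧ x0))
  →2  x0 ∧ (T ∧ (T ∧ x0))
  →3  x0 ∧ (T ∧ x0)
  →4  x0 ∧ x0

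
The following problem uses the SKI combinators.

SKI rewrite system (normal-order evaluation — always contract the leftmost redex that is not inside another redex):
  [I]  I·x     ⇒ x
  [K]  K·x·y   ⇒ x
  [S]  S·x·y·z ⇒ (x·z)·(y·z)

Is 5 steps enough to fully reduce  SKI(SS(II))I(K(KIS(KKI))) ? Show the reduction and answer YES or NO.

Answer: NO — after 5 steps the term is K(KIS(KKI))(III(K(KIS(KKI)))), not yet normal

Derivation:
  start: SKI(SS(II))I(K(KIS(KKI)))
  →1  K(SS(II))(I(SS(II)))I(K(KIS(KKI)))
  →2  SS(II)I(K(KIS(KKI)))
  →3  SI(III)(K(KIS(KKI)))
  →4  I(K(KIS(KKI)))(III(K(KIS(KKI))))
  →5  K(KIS(KKI))(III(K(KIS(KKI))))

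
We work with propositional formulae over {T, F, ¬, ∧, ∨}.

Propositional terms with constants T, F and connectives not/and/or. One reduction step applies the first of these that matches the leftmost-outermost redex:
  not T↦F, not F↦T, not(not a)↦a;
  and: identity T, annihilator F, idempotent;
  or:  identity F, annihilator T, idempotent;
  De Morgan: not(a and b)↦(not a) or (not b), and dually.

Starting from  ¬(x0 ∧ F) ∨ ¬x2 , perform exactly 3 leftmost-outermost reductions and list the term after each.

  start: ¬(x0 ∧ F) ∨ ¬x2
  →1  (¬x0 ∨ ¬F) ∨ ¬x2
  →2  (¬x0 ∨ T) ∨ ¬x2
  →3  T ∨ ¬x2

Answer: after 3 steps: T ∨ ¬x2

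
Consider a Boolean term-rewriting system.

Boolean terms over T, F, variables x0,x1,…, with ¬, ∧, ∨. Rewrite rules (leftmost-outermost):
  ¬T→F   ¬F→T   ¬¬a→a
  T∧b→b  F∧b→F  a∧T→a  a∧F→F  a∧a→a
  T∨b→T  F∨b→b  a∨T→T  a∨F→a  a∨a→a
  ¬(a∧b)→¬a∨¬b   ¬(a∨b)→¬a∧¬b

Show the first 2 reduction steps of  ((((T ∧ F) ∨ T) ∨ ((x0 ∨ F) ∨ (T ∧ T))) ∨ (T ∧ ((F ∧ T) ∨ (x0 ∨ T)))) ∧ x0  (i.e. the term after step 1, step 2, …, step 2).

  start: ((((T ∧ F) ∨ T) ∨ ((x0 ∨ F) ∨ (T ∧ T))) ∨ (T ∧ ((F ∧ T) ∨ (x0 ∨ T)))) ∧ x0
  [1] ((T ∨ ((x0 ∨ F) ∨ (T ∧ T))) ∨ (T ∧ ((F ∧ T) ∨ (x0 ∨ T)))) ∧ x0
  [2] (T ∨ (T ∧ ((F ∧ T) ∨ (x0 ∨ T)))) ∧ x0

Answer: after 2 steps: (T ∨ (T ∧ ((F ∧ T) ∨ (x0 ∨ T)))) ∧ x0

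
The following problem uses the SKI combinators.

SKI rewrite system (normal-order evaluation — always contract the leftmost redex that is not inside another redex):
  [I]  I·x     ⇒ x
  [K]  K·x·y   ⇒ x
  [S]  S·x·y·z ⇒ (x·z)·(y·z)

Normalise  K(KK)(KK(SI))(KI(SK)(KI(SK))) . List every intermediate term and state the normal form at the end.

Answer: normal form = K  (in 2 steps)

Working:
  start: K(KK)(KK(SI))(KI(SK)(KI(SK)))
  step 1: KK(KI(SK)(KI(SK)))
  step 2: K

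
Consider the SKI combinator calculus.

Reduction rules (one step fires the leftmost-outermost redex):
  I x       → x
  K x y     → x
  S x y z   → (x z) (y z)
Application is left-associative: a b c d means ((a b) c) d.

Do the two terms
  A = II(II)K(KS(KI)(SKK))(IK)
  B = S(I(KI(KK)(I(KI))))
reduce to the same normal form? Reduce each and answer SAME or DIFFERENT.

Answer: DIFFERENT — A ⇓ S(SKK), B ⇓ S(KI)

Working:
Term A:
  start: II(II)K(KS(KI)(SKK))(IK)
  →1  I(II)K(KS(KI)(SKK))(IK)
  →2  IIK(KS(KI)(SKK))(IK)
  →3  IK(KS(KI)(SKK))(IK)
  →4  K(KS(KI)(SKK))(IK)
  →5  KS(KI)(SKK)
  →6  S(SKK)

Term B:
  start: S(I(KI(KK)(I(KI))))
  →1  S(KI(KK)(I(KI)))
  →2  S(I(I(KI)))
  →3  S(I(KI))
  →4  S(KI)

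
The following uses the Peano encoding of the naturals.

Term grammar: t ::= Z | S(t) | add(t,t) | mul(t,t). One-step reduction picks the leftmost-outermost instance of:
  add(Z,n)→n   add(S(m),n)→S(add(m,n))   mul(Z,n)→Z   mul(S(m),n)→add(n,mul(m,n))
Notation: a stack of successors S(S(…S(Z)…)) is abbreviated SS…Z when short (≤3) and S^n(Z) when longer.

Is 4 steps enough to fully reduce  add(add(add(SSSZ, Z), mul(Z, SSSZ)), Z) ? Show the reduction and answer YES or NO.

  start: add(add(add(SSSZ, Z), mul(Z, SSSZ)), Z)
  →1  add(add(S(add(SSZ, Z)), mul(Z, SSSZ)), Z)
  →2  add(S(add(add(SSZ, Z), mul(Z, SSSZ))), Z)
  →3  S(add(add(add(SSZ, Z), mul(Z, SSSZ)), Z))
  →4  S(add(add(S(add(SZ, Z)), mul(Z, SSSZ)), Z))

Answer: NO — after 4 steps the term is S(add(add(S(add(SZ, Z)), mul(Z, SSSZ)), Z)), not yet normal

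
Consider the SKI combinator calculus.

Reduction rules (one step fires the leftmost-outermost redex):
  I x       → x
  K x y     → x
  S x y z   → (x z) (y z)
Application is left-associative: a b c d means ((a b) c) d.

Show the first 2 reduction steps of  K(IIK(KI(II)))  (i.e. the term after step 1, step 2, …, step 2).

Answer: after 2 steps: K(K(KI(II)))

Derivation:
  start: K(IIK(KI(II)))
  [1] K(IK(KI(II)))
  [2] K(K(KI(II)))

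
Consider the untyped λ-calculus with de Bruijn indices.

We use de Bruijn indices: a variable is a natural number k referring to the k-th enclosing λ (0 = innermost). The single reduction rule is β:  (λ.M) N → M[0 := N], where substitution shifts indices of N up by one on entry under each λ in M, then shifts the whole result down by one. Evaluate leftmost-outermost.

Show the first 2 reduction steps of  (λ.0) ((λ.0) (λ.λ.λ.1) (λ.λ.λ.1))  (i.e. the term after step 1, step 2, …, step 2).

Answer: after 2 steps: (λ.λ.λ.1) (λ.λ.λ.1)

Derivation:
  start: (λ.0) ((λ.0) (λ.λ.λ.1) (λ.λ.λ.1))
  [1] (λ.0) (λ.λ.λ.1) (λ.λ.λ.1)
  [2] (λ.λ.λ.1) (λ.λ.λ.1)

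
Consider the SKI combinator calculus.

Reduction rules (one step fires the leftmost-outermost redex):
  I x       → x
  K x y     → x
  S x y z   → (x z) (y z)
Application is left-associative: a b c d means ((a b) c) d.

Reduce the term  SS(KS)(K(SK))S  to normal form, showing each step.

Answer: normal form = SK(SS)  (in 4 steps)

Derivation:
  start: SS(KS)(K(SK))S
  [1] S(K(SK))(KS(K(SK)))S
  [2] K(SK)S(KS(K(SK))S)
  [3] SK(KS(K(SK))S)
  [4] SK(SS)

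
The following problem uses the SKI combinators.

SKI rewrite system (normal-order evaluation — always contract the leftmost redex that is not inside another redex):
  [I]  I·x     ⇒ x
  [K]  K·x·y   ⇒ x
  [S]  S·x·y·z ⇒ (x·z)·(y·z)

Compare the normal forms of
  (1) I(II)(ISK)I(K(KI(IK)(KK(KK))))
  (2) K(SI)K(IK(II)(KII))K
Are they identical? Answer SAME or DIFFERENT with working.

Answer: SAME — A ⇓ KK, B ⇓ KK

Working:
Term A:
  start: I(II)(ISK)I(K(KI(IK)(KK(KK))))
  [1] II(ISK)I(K(KI(IK)(KK(KK))))
  [2] I(ISK)I(K(KI(IK)(KK(KK))))
  [3] ISKI(K(KI(IK)(KK(KK))))
  [4] SKI(K(KI(IK)(KK(KK))))
  [5] K(K(KI(IK)(KK(KK))))(I(K(KI(IK)(KK(KK)))))
  [6] K(KI(IK)(KK(KK)))
  [7] K(I(KK(KK)))
  [8] K(KK(KK))
  [9] KK

Term B:
  start: K(SI)K(IK(II)(KII))K
  [1] SI(IK(II)(KII))K
  [2] IK(IK(II)(KII)K)
  [3] K(IK(II)(KII)K)
  [4] K(K(II)(KII)K)
  [5] K(IIK)
  [6] K(IK)
  [7] KK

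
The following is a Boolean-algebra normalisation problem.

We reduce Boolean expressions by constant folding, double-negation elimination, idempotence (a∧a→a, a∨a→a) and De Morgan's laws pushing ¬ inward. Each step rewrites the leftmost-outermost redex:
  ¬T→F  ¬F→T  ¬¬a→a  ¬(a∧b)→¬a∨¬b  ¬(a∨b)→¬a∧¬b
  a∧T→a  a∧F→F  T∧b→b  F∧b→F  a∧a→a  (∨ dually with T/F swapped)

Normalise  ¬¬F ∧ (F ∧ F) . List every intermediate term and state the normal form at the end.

  start: ¬¬F ∧ (F ∧ F)
  [1] F ∧ (F ∧ F)
  [2] F

Answer: normal form = F  (in 2 steps)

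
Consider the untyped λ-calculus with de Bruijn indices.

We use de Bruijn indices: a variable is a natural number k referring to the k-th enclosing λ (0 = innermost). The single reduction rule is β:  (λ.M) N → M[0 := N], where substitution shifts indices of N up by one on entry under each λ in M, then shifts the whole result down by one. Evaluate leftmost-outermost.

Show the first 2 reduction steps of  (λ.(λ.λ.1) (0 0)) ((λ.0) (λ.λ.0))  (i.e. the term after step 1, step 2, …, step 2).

Answer: after 2 steps: λ.(λ.0) (λ.λ.0) ((λ.0) (λ.λ.0))

Working:
  start: (λ.(λ.λ.1) (0 0)) ((λ.0) (λ.λ.0))
  [1] (λ.λ.1) ((λ.0) (λ.λ.0) ((λ.0) (λ.λ.0)))
  [2] λ.(λ.0) (λ.λ.0) ((λ.0) (λ.λ.0))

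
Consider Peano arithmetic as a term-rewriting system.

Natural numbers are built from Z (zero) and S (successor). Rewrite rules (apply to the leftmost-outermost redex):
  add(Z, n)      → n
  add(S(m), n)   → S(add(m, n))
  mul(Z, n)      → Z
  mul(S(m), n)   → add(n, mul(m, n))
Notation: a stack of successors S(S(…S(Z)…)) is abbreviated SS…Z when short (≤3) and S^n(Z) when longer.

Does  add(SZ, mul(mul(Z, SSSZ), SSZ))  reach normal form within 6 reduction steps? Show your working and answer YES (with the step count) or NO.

  start: add(SZ, mul(mul(Z, SSSZ), SSZ))
  [1] S(add(Z, mul(mul(Z, SSSZ), SSZ)))
  [2] S(mul(mul(Z, SSSZ), SSZ))
  [3] S(mul(Z, SSZ))
  [4] SZ

Answer: YES — reaches normal form SZ in 4 ≤ 6 steps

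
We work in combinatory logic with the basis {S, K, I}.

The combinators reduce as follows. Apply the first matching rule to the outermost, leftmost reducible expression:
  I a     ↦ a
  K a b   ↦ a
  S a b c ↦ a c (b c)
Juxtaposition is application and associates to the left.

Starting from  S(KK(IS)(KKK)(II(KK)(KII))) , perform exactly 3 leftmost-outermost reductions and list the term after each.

  start: S(KK(IS)(KKK)(II(KK)(KII)))
  [1] S(K(KKK)(II(KK)(KII)))
  [2] S(KKK)
  [3] SK

Answer: after 3 steps: SK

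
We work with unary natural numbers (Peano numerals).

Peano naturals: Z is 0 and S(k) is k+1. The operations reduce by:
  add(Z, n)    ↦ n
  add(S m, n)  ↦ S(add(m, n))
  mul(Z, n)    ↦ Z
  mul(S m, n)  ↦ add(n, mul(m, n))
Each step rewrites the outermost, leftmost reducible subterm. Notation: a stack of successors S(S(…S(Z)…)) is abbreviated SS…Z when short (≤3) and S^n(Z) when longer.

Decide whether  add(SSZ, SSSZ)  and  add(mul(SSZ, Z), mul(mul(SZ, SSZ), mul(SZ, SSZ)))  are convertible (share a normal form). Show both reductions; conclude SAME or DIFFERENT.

Term A:
  start: add(SSZ, SSSZ)
  [1] S(add(SZ, SSSZ))
  [2] S(S(add(Z, SSSZ)))
  [3] S^5(Z)

Term B:
  start: add(mul(SSZ, Z), mul(mul(SZ, SSZ), mul(SZ, SSZ)))
  [1] add(add(Z, mul(SZ, Z)), mul(mul(SZ, SSZ), mul(SZ, SSZ)))
  [2] add(mul(SZ, Z), mul(mul(SZ, SSZ), mul(SZ, SSZ)))
  [3] add(add(Z, mul(Z, Z)), mul(mul(SZ, SSZ), mul(SZ, SSZ)))
  [4] add(mul(Z, Z), mul(mul(SZ, SSZ), mul(SZ, SSZ)))
  [5] add(Z, mul(mul(SZ, SSZ), mul(SZ, SSZ)))
  [6] mul(mul(SZ, SSZ), mul(SZ, SSZ))
  [7] mul(add(SSZ, mul(Z, SSZ)), mul(SZ, SSZ))
  [8] mul(S(add(SZ, mul(Z, SSZ))), mul(SZ, SSZ))
  [9] add(mul(SZ, SSZ), mul(add(SZ, mul(Z, SSZ)), mul(SZ, SSZ)))
  [10] add(add(SSZ, mul(Z, SSZ)), mul(add(SZ, mul(Z, SSZ)), mul(SZ, SSZ)))
  [11] add(S(add(SZ, mul(Z, SSZ))), mul(add(SZ, mul(Z, SSZ)), mul(SZ, SSZ)))
  [12] S(add(add(SZ, mul(Z, SSZ)), mul(add(SZ, mul(Z, SSZ)), mul(SZ, SSZ))))
  [13] S(add(S(add(Z, mul(Z, SSZ))), mul(add(SZ, mul(Z, SSZ)), mul(SZ, SSZ))))
  [14] S(S(add(add(Z, mul(Z, SSZ)), mul(add(SZ, mul(Z, SSZ)), mul(SZ, SSZ)))))
  [15] S(S(add(mul(Z, SSZ), mul(add(SZ, mul(Z, SSZ)), mul(SZ, SSZ)))))
  [16] S(S(add(Z, mul(add(SZ, mul(Z, SSZ)), mul(SZ, SSZ)))))
  [17] S(S(mul(add(SZ, mul(Z, SSZ)), mul(SZ, SSZ))))
  [18] S(S(mul(S(add(Z, mul(Z, SSZ))), mul(SZ, SSZ))))
  [19] S(S(add(mul(SZ, SSZ), mul(add(Z, mul(Z, SSZ)), mul(SZ, SSZ)))))
  [20] S(S(add(add(SSZ, mul(Z, SSZ)), mul(add(Z, mul(Z, SSZ)), mul(SZ, SSZ)))))
  [21] S(S(add(S(add(SZ, mul(Z, SSZ))), mul(add(Z, mul(Z, SSZ)), mul(SZ, SSZ)))))
  [22] S(S(S(add(add(SZ, mul(Z, SSZ)), mul(add(Z, mul(Z, SSZ)), mul(SZ, SSZ))))))
  [23] S(S(S(add(S(add(Z, mul(Z, SSZ))), mul(add(Z, mul(Z, SSZ)), mul(SZ, SSZ))))))
  [24] S(S(S(S(add(add(Z, mul(Z, SSZ)), mul(add(Z, mul(Z, SSZ)), mul(SZ, SSZ)))))))
  [25] S(S(S(S(add(mul(Z, SSZ), mul(add(Z, mul(Z, SSZ)), mul(SZ, SSZ)))))))
  [26] S(S(S(S(add(Z, mul(add(Z, mul(Z, SSZ)), mul(SZ, SSZ)))))))
  [27] S(S(S(S(mul(add(Z, mul(Z, SSZ)), mul(SZ, SSZ))))))
  [28] S(S(S(S(mul(mul(Z, SSZ), mul(SZ, SSZ))))))
  [29] S(S(S(S(mul(Z, mul(SZ, SSZ))))))
  [30] S^4(Z)

Answer: DIFFERENT — A ⇓ S^5(Z), B ⇓ S^4(Z)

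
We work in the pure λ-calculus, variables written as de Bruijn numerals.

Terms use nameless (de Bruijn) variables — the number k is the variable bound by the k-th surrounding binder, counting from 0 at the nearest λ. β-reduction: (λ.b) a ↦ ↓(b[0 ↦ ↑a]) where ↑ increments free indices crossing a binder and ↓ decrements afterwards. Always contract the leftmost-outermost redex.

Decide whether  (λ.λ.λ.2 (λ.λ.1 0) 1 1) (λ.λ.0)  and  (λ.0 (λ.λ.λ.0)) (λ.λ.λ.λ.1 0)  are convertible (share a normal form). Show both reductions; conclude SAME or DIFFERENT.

Answer: DIFFERENT — A ⇓ λ.λ.1 1, B ⇓ λ.λ.λ.1 0

Working:
Term A:
  start: (λ.λ.λ.2 (λ.λ.1 0) 1 1) (λ.λ.0)
  step 1: λ.λ.(λ.λ.0) (λ.λ.1 0) 1 1
  step 2: λ.λ.(λ.0) 1 1
  step 3: λ.λ.1 1

Term B:
  start: (λ.0 (λ.λ.λ.0)) (λ.λ.λ.λ.1 0)
  step 1: (λ.λ.λ.λ.1 0) (λ.λ.λ.0)
  step 2: λ.λ.λ.1 0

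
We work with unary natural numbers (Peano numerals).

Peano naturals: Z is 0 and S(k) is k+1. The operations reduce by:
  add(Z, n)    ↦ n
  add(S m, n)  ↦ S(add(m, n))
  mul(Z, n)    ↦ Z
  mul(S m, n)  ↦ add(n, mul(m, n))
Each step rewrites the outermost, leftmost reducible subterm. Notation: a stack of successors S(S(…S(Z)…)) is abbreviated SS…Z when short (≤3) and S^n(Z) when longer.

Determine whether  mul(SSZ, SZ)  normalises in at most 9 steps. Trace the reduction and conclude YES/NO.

Answer: YES — reaches normal form SSZ in 7 ≤ 9 steps

Derivation:
  start: mul(SSZ, SZ)
  →1  add(SZ, mul(SZ, SZ))
  →2  S(add(Z, mul(SZ, SZ)))
  →3  S(mul(SZ, SZ))
  →4  S(add(SZ, mul(Z, SZ)))
  →5  S(S(add(Z, mul(Z, SZ))))
  →6  S(S(mul(Z, SZ)))
  →7  SSZ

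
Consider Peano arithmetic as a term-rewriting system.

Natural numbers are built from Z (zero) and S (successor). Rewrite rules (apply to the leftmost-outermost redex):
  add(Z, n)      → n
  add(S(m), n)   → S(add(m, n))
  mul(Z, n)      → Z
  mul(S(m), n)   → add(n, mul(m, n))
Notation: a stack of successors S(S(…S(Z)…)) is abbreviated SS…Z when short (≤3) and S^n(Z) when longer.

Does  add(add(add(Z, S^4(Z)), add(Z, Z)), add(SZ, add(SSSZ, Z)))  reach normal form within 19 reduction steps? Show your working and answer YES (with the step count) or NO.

Answer: YES — reaches normal form S^8(Z) in 18 ≤ 19 steps

Reduction:
  start: add(add(add(Z, S^4(Z)), add(Z, Z)), add(SZ, add(SSSZ, Z)))
  step 1: add(add(S^4(Z), add(Z, Z)), add(SZ, add(SSSZ, Z)))
  step 2: add(S(add(SSSZ, add(Z, Z))), add(SZ, add(SSSZ, Z)))
  step 3: S(add(add(SSSZ, add(Z, Z)), add(SZ, add(SSSZ, Z))))
  step 4: S(add(S(add(SSZ, add(Z, Z))), add(SZ, add(SSSZ, Z))))
  step 5: S(S(add(add(SSZ, add(Z, Z)), add(SZ, add(SSSZ, Z)))))
  step 6: S(S(add(S(add(SZ, add(Z, Z))), add(SZ, add(SSSZ, Z)))))
  step 7: S(S(S(add(add(SZ, add(Z, Z)), add(SZ, add(SSSZ, Z))))))
  step 8: S(S(S(add(S(add(Z, add(Z, Z))), add(SZ, add(SSSZ, Z))))))
  step 9: S(S(S(S(add(add(Z, add(Z, Z)), add(SZ, add(SSSZ, Z)))))))
  step 10: S(S(S(S(add(add(Z, Z), add(SZ, add(SSSZ, Z)))))))
  step 11: S(S(S(S(add(Z, add(SZ, add(SSSZ, Z)))))))
  step 12: S(S(S(S(add(SZ, add(SSSZ, Z))))))
  step 13: S(S(S(S(S(add(Z, add(SSSZ, Z)))))))
  step 14: S(S(S(S(S(add(SSSZ, Z))))))
  step 15: S(S(S(S(S(S(add(SSZ, Z)))))))
  step 16: S(S(S(S(S(S(S(add(SZ, Z))))))))
  step 17: S(S(S(S(S(S(S(S(add(Z, Z)))))))))
  step 18: S^8(Z)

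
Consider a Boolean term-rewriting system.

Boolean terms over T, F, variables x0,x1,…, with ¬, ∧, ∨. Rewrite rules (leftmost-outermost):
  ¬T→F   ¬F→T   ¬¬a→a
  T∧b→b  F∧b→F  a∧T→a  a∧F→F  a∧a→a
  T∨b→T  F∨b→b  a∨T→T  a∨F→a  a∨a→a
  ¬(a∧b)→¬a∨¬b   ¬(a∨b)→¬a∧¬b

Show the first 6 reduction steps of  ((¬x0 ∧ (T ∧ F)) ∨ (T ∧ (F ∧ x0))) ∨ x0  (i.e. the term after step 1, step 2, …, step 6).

Answer: after 6 steps: x0

Reduction:
  start: ((¬x0 ∧ (T ∧ F)) ∨ (T ∧ (F ∧ x0))) ∨ x0
  →1  ((¬x0 ∧ F) ∨ (T ∧ (F ∧ x0))) ∨ x0
  →2  (F ∨ (T ∧ (F ∧ x0))) ∨ x0
  →3  (T ∧ (F ∧ x0)) ∨ x0
  →4  (F ∧ x0) ∨ x0
  →5  F ∨ x0
  →6  x0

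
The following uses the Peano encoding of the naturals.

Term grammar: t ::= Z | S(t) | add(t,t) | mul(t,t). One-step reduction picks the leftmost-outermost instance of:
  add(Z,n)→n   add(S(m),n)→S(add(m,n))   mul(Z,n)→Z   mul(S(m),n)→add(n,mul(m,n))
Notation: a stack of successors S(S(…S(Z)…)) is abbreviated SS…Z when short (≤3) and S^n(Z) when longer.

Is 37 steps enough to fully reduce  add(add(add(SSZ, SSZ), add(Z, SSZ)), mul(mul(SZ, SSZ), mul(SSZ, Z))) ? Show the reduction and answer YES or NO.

Answer: YES — reaches normal form S^6(Z) in 36 ≤ 37 steps

Working:
  start: add(add(add(SSZ, SSZ), add(Z, SSZ)), mul(mul(SZ, SSZ), mul(SSZ, Z)))
  →1  add(add(S(add(SZ, SSZ)), add(Z, SSZ)), mul(mul(SZ, SSZ), mul(SSZ, Z)))
  →2  add(S(add(add(SZ, SSZ), add(Z, SSZ))), mul(mul(SZ, SSZ), mul(SSZ, Z)))
  →3  S(add(add(add(SZ, SSZ), add(Z, SSZ)), mul(mul(SZ, SSZ), mul(SSZ, Z))))
  →4  S(add(add(S(add(Z, SSZ)), add(Z, SSZ)), mul(mul(SZ, SSZ), mul(SSZ, Z))))
  →5  S(add(S(add(add(Z, SSZ), add(Z, SSZ))), mul(mul(SZ, SSZ), mul(SSZ, Z))))
  →6  S(S(add(add(add(Z, SSZ), add(Z, SSZ)), mul(mul(SZ, SSZ), mul(SSZ, Z)))))
  →7  S(S(add(add(SSZ, add(Z, SSZ)), mul(mul(SZ, SSZ), mul(SSZ, Z)))))
  →8  S(S(add(S(add(SZ, add(Z, SSZ))), mul(mul(SZ, SSZ), mul(SSZ, Z)))))
  →9  S(S(S(add(add(SZ, add(Z, SSZ)), mul(mul(SZ, SSZ), mul(SSZ, Z))))))
  →10  S(S(S(add(S(add(Z, add(Z, SSZ))), mul(mul(SZ, SSZ), mul(SSZ, Z))))))
  →11  S(S(S(S(add(add(Z, add(Z, SSZ)), mul(mul(SZ, SSZ), mul(SSZ, Z)))))))
  →12  S(S(S(S(add(add(Z, SSZ), mul(mul(SZ, SSZ), mul(SSZ, Z)))))))
  →13  S(S(S(S(add(SSZ, mul(mul(SZ, SSZ), mul(SSZ, Z)))))))
  →14  S(S(S(S(S(add(SZ, mul(mul(SZ, SSZ), mul(SSZ, Z))))))))
  →15  S(S(S(S(S(S(add(Z, mul(mul(SZ, SSZ), mul(SSZ, Z)))))))))
  →16  S(S(S(S(S(S(mul(mul(SZ, SSZ), mul(SSZ, Z))))))))
  →17  S(S(S(S(S(S(mul(add(SSZ, mul(Z, SSZ)), mul(SSZ, Z))))))))
  →18  S(S(S(S(S(S(mul(S(add(SZ, mul(Z, SSZ))), mul(SSZ, Z))))))))
  →19  S(S(S(S(S(S(add(mul(SSZ, Z), mul(add(SZ, mul(Z, SSZ)), mul(SSZ, Z)))))))))
  →20  S(S(S(S(S(S(add(add(Z, mul(SZ, Z)), mul(add(SZ, mul(Z, SSZ)), mul(SSZ, Z)))))))))
  →21  S(S(S(S(S(S(add(mul(SZ, Z), mul(add(SZ, mul(Z, SSZ)), mul(SSZ, Z)))))))))
  →22  S(S(S(S(S(S(add(add(Z, mul(Z, Z)), mul(add(SZ, mul(Z, SSZ)), mul(SSZ, Z)))))))))
  →23  S(S(S(S(S(S(add(mul(Z, Z), mul(add(SZ, mul(Z, SSZ)), mul(SSZ, Z)))))))))
  →24  S(S(S(S(S(S(add(Z, mul(add(SZ, mul(Z, SSZ)), mul(SSZ, Z)))))))))
  →25  S(S(S(S(S(S(mul(add(SZ, mul(Z, SSZ)), mul(SSZ, Z))))))))
  →26  S(S(S(S(S(S(mul(S(add(Z, mul(Z, SSZ))), mul(SSZ, Z))))))))
  →27  S(S(S(S(S(S(add(mul(SSZ, Z), mul(add(Z, mul(Z, SSZ)), mul(SSZ, Z)))))))))
  →28  S(S(S(S(S(S(add(add(Z, mul(SZ, Z)), mul(add(Z, mul(Z, SSZ)), mul(SSZ, Z)))))))))
  →29  S(S(S(S(S(S(add(mul(SZ, Z), mul(add(Z, mul(Z, SSZ)), mul(SSZ, Z)))))))))
  →30  S(S(S(S(S(S(add(add(Z, mul(Z, Z)), mul(add(Z, mul(Z, SSZ)), mul(SSZ, Z)))))))))
  →31  S(S(S(S(S(S(add(mul(Z, Z), mul(add(Z, mul(Z, SSZ)), mul(SSZ, Z)))))))))
  →32  S(S(S(S(S(S(add(Z, mul(add(Z, mul(Z, SSZ)), mul(SSZ, Z)))))))))
  →33  S(S(S(S(S(S(mul(add(Z, mul(Z, SSZ)), mul(SSZ, Z))))))))
  →34  S(S(S(S(S(S(mul(mul(Z, SSZ), mul(SSZ, Z))))))))
  →35  S(S(S(S(S(S(mul(Z, mul(SSZ, Z))))))))
  →36  S^6(Z)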